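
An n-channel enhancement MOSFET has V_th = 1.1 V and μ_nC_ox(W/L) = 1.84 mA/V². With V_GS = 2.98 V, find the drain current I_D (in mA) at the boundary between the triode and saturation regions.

I_D = 3.25 mA

At the boundary V_DS = V_ov = V_GS − V_th = 2.98 − 1.1 = 1.88 V.
I_D = ½ k_n V_ov² = 0.5 × 1.84 × 1.88² = 3.25 mA.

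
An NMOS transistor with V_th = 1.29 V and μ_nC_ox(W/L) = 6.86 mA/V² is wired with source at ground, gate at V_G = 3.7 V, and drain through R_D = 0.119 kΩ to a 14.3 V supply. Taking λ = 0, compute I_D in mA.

V_GS = V_G = 3.7 V, so V_ov = 3.7 − 1.29 = 2.41 V.
Assume saturation: I_D = ½ k_n V_ov² = 0.5 × 6.86 × 2.41² = 19.9 mA, giving V_DS = V_DD − I_D R_D = 14.3 − 19.9 × 0.119 = 11.9 V.
V_DS = 11.9 V ≥ V_ov = 2.41 V, confirming saturation.

I_D = 19.9 mA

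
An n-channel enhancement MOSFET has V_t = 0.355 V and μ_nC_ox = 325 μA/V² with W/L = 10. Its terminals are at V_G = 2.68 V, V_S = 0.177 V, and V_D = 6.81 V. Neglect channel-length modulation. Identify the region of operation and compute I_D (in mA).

V_GS = V_G − V_S = 2.68 − 0.177 = 2.5 V; V_DS = V_D − V_S = 6.81 − 0.177 = 6.63 V.
k_n = μ_nC_ox · (W/L) = 3.25 mA/V².
V_ov = V_GS − V_t = 2.5 − 0.355 = 2.15 V.
Since V_DS = 6.63 V ≥ V_ov = 2.15 V, the device is in saturation.
I_D = ½ k_n V_ov² = 0.5 × 3.25 × 2.15² = 7.5 mA.

Saturation; I_D = 7.50 mA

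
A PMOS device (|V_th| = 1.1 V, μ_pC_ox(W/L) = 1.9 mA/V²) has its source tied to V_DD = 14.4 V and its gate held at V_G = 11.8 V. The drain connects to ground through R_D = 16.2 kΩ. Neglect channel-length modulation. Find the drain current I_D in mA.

I_D = 0.868 mA

V_SG = V_DD − V_G = 14.4 − 11.8 = 2.6 V, so V_ov = 2.6 − 1.1 = 1.5 V.
Assume saturation: I_D = ½ k_p V_ov² = 0.5 × 1.9 × 1.5² = 2.14 mA, giving V_SD = V_DD − I_D R_D = 14.4 − 2.14 × 16.2 = -20.2 V.
But -20.2 V < V_ov = 1.5 V, so the device is actually in triode.
In triode I_D = k_p[V_ov V_SD − ½ V_SD²] and I_D = (V_DD − V_SD)/R_D. Equating: 15.4 V_SD² − 47.17 V_SD + 14.4 = 0, giving V_SD = 0.344 V (the root below V_ov).
I_D = (14.4 − 0.344) / 16.2 = 0.868 mA.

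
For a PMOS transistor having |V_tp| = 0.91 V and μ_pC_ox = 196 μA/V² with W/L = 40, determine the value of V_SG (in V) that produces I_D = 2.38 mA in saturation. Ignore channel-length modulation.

k_p = μ_pC_ox · (W/L) = 7.84 mA/V².
In saturation I_D = ½ k_p (V_SG − |V_tp|)², so V_SG − |V_tp| = √(2 I_D / k_p) = √(2 × 2.38 / 7.84) = 0.779 V.
V_SG = 0.91 + 0.779 = 1.69 V.

V_SG = 1.69 V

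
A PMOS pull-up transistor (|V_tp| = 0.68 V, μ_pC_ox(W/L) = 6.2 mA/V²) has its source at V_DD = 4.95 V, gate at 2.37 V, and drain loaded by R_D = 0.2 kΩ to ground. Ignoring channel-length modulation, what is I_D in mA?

I_D = 11.2 mA

V_SG = V_DD − V_G = 4.95 − 2.37 = 2.58 V, so V_ov = 2.58 − 0.68 = 1.9 V.
Assume saturation: I_D = ½ k_p V_ov² = 0.5 × 6.2 × 1.9² = 11.2 mA, giving V_SD = V_DD − I_D R_D = 4.95 − 11.2 × 0.2 = 2.71 V.
V_SD = 2.71 V ≥ V_ov = 1.9 V, confirming saturation.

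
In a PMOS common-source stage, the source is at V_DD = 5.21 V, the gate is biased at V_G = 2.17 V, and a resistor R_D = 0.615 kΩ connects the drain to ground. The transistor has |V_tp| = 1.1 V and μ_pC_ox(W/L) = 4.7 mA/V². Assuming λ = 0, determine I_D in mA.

I_D = 6.82 mA

V_SG = V_DD − V_G = 5.21 − 2.17 = 3.04 V, so V_ov = 3.04 − 1.1 = 1.94 V.
Assume saturation: I_D = ½ k_p V_ov² = 0.5 × 4.7 × 1.94² = 8.84 mA, giving V_SD = V_DD − I_D R_D = 5.21 − 8.84 × 0.615 = -0.229 V.
But -0.229 V < V_ov = 1.94 V, so the device is actually in triode.
In triode I_D = k_p[V_ov V_SD − ½ V_SD²] and I_D = (V_DD − V_SD)/R_D. Equating: 1.45 V_SD² − 6.608 V_SD + 5.21 = 0, giving V_SD = 1.01 V (the root below V_ov).
I_D = (5.21 − 1.01) / 0.615 = 6.82 mA.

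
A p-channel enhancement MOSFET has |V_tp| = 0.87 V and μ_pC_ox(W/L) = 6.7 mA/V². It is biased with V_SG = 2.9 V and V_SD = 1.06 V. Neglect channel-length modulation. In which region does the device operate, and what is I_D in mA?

V_ov = V_SG − |V_tp| = 2.9 − 0.87 = 2.03 V.
Since V_SD = 1.06 V < V_ov = 2.03 V, the device is in the triode region.
I_D = k_p [V_ov · V_SD − ½ V_SD²] = 6.7 × [2.03 × 1.06 − 0.5 × 1.06²] = 10.7 mA.

Triode; I_D = 10.7 mA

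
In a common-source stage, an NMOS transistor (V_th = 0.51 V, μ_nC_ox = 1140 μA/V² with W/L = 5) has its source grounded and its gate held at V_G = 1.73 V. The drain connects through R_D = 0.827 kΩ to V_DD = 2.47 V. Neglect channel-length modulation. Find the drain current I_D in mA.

I_D = 2.47 mA

V_GS = V_G = 1.73 V, so V_ov = 1.73 − 0.51 = 1.22 V.
k_n = μ_nC_ox · (W/L) = 5.7 mA/V².
Assume saturation: I_D = ½ k_n V_ov² = 0.5 × 5.7 × 1.22² = 4.24 mA, giving V_DS = V_DD − I_D R_D = 2.47 − 4.24 × 0.827 = -1.04 V.
But -1.04 V < V_ov = 1.22 V, so the device is actually in triode.
In triode I_D = k_n[V_ov V_DS − ½ V_DS²] and I_D = (V_DD − V_DS)/R_D. Equating: 2.36 V_DS² − 6.751 V_DS + 2.47 = 0, giving V_DS = 0.431 V (the root below V_ov).
I_D = (2.47 − 0.431) / 0.827 = 2.47 mA.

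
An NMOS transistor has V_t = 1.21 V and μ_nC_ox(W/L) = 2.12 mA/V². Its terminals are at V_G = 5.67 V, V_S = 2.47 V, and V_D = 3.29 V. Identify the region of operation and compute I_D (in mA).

V_GS = V_G − V_S = 5.67 − 2.47 = 3.2 V; V_DS = V_D − V_S = 3.29 − 2.47 = 0.82 V.
V_ov = V_GS − V_t = 3.2 − 1.21 = 1.99 V.
Since V_DS = 0.82 V < V_ov = 1.99 V, the device is in the triode region.
I_D = k_n [V_ov · V_DS − ½ V_DS²] = 2.12 × [1.99 × 0.82 − 0.5 × 0.82²] = 2.75 mA.

Triode; I_D = 2.75 mA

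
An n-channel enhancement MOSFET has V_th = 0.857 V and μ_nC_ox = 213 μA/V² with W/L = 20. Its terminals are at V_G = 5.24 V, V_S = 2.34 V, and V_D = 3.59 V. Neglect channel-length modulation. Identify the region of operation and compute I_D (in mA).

Triode; I_D = 7.55 mA

V_GS = V_G − V_S = 5.24 − 2.34 = 2.9 V; V_DS = V_D − V_S = 3.59 − 2.34 = 1.25 V.
k_n = μ_nC_ox · (W/L) = 4.26 mA/V².
V_ov = V_GS − V_th = 2.9 − 0.857 = 2.04 V.
Since V_DS = 1.25 V < V_ov = 2.04 V, the device is in the triode region.
I_D = k_n [V_ov · V_DS − ½ V_DS²] = 4.26 × [2.04 × 1.25 − 0.5 × 1.25²] = 7.55 mA.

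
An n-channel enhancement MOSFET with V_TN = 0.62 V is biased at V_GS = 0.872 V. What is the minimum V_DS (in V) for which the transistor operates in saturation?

V_DS,sat = 0.252 V

The boundary between triode and saturation is V_DS = V_GS − V_TN = V_ov.
V_ov = 0.872 − 0.62 = 0.252 V.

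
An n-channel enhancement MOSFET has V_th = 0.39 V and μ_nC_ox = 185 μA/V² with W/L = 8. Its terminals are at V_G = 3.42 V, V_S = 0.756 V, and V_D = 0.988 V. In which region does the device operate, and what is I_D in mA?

Triode; I_D = 0.741 mA

V_GS = V_G − V_S = 3.42 − 0.756 = 2.66 V; V_DS = V_D − V_S = 0.988 − 0.756 = 0.232 V.
k_n = μ_nC_ox · (W/L) = 1.48 mA/V².
V_ov = V_GS − V_th = 2.66 − 0.39 = 2.27 V.
Since V_DS = 0.232 V < V_ov = 2.27 V, the device is in the triode region.
I_D = k_n [V_ov · V_DS − ½ V_DS²] = 1.48 × [2.27 × 0.232 − 0.5 × 0.232²] = 0.741 mA.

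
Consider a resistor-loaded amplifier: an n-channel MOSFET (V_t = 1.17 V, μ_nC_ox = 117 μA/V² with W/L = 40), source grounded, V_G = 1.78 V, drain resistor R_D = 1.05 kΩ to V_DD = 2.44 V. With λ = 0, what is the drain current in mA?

I_D = 0.871 mA

V_GS = V_G = 1.78 V, so V_ov = 1.78 − 1.17 = 0.61 V.
k_n = μ_nC_ox · (W/L) = 4.68 mA/V².
Assume saturation: I_D = ½ k_n V_ov² = 0.5 × 4.68 × 0.61² = 0.871 mA, giving V_DS = V_DD − I_D R_D = 2.44 − 0.871 × 1.05 = 1.53 V.
V_DS = 1.53 V ≥ V_ov = 0.61 V, confirming saturation.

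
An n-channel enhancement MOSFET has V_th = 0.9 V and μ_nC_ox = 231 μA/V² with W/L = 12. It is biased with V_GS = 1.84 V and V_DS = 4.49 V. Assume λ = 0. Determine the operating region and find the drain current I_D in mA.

k_n = μ_nC_ox · (W/L) = 2.772 mA/V².
V_ov = V_GS − V_th = 1.84 − 0.9 = 0.94 V.
Since V_DS = 4.49 V ≥ V_ov = 0.94 V, the device is in saturation.
I_D = ½ k_n V_ov² = 0.5 × 2.772 × 0.94² = 1.22 mA.

Saturation; I_D = 1.22 mA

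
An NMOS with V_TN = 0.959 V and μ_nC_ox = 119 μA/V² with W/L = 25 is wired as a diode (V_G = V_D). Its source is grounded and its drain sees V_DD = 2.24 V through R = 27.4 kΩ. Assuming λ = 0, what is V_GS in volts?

V_GS = 1.12 V

With gate tied to drain, V_GS = V_DS ≥ V_GS − V_TN, so the device is in saturation.
k_n = μ_nC_ox · (W/L) = 2.975 mA/V².
KCL at the drain: ½ k_n (V_GS − V_TN)² = (V_DD − V_GS)/R.
Let x = V_GS − 0.959. Then 40.8 x² + x − 1.281 = 0, giving x = 0.165 V (positive root), so V_GS = 1.12 V.
I_D = (V_DD − V_GS)/R = (2.24 − 1.12) / 27.4 = 0.0407 mA.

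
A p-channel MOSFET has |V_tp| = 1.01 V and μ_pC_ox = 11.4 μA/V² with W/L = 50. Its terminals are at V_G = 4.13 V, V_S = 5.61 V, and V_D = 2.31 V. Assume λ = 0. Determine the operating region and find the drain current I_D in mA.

Saturation; I_D = 0.0630 mA

V_SG = V_S − V_G = 5.61 − 4.13 = 1.48 V; V_SD = V_S − V_D = 5.61 − 2.31 = 3.3 V.
k_p = μ_pC_ox · (W/L) = 0.57 mA/V².
V_ov = V_SG − |V_tp| = 1.48 − 1.01 = 0.47 V.
Since V_SD = 3.3 V ≥ V_ov = 0.47 V, the device is in saturation.
I_D = ½ k_p V_ov² = 0.5 × 0.57 × 0.47² = 0.063 mA.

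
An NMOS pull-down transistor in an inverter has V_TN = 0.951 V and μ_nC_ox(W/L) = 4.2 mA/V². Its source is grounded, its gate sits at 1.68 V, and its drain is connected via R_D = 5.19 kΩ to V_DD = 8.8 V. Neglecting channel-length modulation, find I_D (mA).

I_D = 1.12 mA

V_GS = V_G = 1.68 V, so V_ov = 1.68 − 0.951 = 0.729 V.
Assume saturation: I_D = ½ k_n V_ov² = 0.5 × 4.2 × 0.729² = 1.12 mA, giving V_DS = V_DD − I_D R_D = 8.8 − 1.12 × 5.19 = 3.01 V.
V_DS = 3.01 V ≥ V_ov = 0.729 V, confirming saturation.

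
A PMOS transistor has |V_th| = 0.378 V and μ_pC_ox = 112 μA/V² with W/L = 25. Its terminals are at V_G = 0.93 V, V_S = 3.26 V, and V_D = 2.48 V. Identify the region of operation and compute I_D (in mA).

Triode; I_D = 3.41 mA

V_SG = V_S − V_G = 3.26 − 0.93 = 2.33 V; V_SD = V_S − V_D = 3.26 − 2.48 = 0.78 V.
k_p = μ_pC_ox · (W/L) = 2.8 mA/V².
V_ov = V_SG − |V_th| = 2.33 − 0.378 = 1.95 V.
Since V_SD = 0.78 V < V_ov = 1.95 V, the device is in the triode region.
I_D = k_p [V_ov · V_SD − ½ V_SD²] = 2.8 × [1.95 × 0.78 − 0.5 × 0.78²] = 3.41 mA.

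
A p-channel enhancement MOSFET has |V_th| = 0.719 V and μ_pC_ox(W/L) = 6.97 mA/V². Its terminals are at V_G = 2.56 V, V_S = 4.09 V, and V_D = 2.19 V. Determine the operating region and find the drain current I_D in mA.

V_SG = V_S − V_G = 4.09 − 2.56 = 1.53 V; V_SD = V_S − V_D = 4.09 − 2.19 = 1.9 V.
V_ov = V_SG − |V_th| = 1.53 − 0.719 = 0.811 V.
Since V_SD = 1.9 V ≥ V_ov = 0.811 V, the device is in saturation.
I_D = ½ k_p V_ov² = 0.5 × 6.97 × 0.811² = 2.29 mA.

Saturation; I_D = 2.29 mA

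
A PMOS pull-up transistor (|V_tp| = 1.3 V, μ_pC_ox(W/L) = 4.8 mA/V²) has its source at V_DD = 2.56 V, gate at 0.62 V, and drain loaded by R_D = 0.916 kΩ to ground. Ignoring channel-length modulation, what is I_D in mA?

I_D = 0.983 mA

V_SG = V_DD − V_G = 2.56 − 0.62 = 1.94 V, so V_ov = 1.94 − 1.3 = 0.64 V.
Assume saturation: I_D = ½ k_p V_ov² = 0.5 × 4.8 × 0.64² = 0.983 mA, giving V_SD = V_DD − I_D R_D = 2.56 − 0.983 × 0.916 = 1.66 V.
V_SD = 1.66 V ≥ V_ov = 0.64 V, confirming saturation.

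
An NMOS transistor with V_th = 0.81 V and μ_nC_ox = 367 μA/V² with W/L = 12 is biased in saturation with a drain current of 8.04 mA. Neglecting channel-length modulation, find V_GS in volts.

k_n = μ_nC_ox · (W/L) = 4.404 mA/V².
In saturation I_D = ½ k_n (V_GS − V_th)², so V_GS − V_th = √(2 I_D / k_n) = √(2 × 8.04 / 4.404) = 1.91 V.
V_GS = 0.81 + 1.91 = 2.72 V.

V_GS = 2.72 V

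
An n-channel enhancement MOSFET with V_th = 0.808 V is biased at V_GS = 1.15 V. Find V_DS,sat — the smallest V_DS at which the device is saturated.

V_DS,sat = 0.342 V

The boundary between triode and saturation is V_DS = V_GS − V_th = V_ov.
V_ov = 1.15 − 0.808 = 0.342 V.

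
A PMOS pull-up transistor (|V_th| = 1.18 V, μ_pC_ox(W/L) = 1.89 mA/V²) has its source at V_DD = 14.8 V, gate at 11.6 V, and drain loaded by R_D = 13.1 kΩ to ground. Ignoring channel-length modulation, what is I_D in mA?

I_D = 1.11 mA

V_SG = V_DD − V_G = 14.8 − 11.6 = 3.2 V, so V_ov = 3.2 − 1.18 = 2.02 V.
Assume saturation: I_D = ½ k_p V_ov² = 0.5 × 1.89 × 2.02² = 3.86 mA, giving V_SD = V_DD − I_D R_D = 14.8 − 3.86 × 13.1 = -35.7 V.
But -35.7 V < V_ov = 2.02 V, so the device is actually in triode.
In triode I_D = k_p[V_ov V_SD − ½ V_SD²] and I_D = (V_DD − V_SD)/R_D. Equating: 12.4 V_SD² − 51.01 V_SD + 14.8 = 0, giving V_SD = 0.314 V (the root below V_ov).
I_D = (14.8 − 0.314) / 13.1 = 1.11 mA.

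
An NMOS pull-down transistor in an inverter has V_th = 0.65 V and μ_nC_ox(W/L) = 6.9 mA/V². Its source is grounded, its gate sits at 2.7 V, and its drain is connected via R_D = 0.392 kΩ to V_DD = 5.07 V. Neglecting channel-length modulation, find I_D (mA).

V_GS = V_G = 2.7 V, so V_ov = 2.7 − 0.65 = 2.05 V.
Assume saturation: I_D = ½ k_n V_ov² = 0.5 × 6.9 × 2.05² = 14.5 mA, giving V_DS = V_DD − I_D R_D = 5.07 − 14.5 × 0.392 = -0.613 V.
But -0.613 V < V_ov = 2.05 V, so the device is actually in triode.
In triode I_D = k_n[V_ov V_DS − ½ V_DS²] and I_D = (V_DD − V_DS)/R_D. Equating: 1.35 V_DS² − 6.545 V_DS + 5.07 = 0, giving V_DS = 0.968 V (the root below V_ov).
I_D = (5.07 − 0.968) / 0.392 = 10.5 mA.

I_D = 10.5 mA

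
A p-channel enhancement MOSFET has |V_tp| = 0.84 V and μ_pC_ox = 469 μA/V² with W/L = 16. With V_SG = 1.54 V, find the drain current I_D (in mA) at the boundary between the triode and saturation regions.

I_D = 1.84 mA

At the boundary V_SD = V_ov = V_SG − |V_tp| = 1.54 − 0.84 = 0.7 V.
k_p = μ_pC_ox · (W/L) = 7.504 mA/V².
I_D = ½ k_p V_ov² = 0.5 × 7.504 × 0.7² = 1.84 mA.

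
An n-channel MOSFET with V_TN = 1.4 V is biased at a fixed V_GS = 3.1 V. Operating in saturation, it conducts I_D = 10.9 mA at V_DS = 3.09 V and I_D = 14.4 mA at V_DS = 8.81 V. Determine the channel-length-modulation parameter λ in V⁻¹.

With V_GS fixed, I_D ∝ (1 + λ V_DS) in saturation, so I_D2/I_D1 = (1 + λ V_DS2)/(1 + λ V_DS1).
14.4/10.9 = 1.321 = (1 + 8.81 λ)/(1 + 3.09 λ).
Solving: λ (I_D1 V_DS2 − I_D2 V_DS1) = I_D2 − I_D1, so λ = (14.4 − 10.9) / (10.9 × 8.81 − 14.4 × 3.09) = 3.5 / 51.5 = 0.0679 V⁻¹.

λ = 0.0679 V⁻¹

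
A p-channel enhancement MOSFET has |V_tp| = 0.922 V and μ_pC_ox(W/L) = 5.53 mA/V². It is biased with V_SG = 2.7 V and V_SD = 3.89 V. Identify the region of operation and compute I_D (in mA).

Saturation; I_D = 8.74 mA

V_ov = V_SG − |V_tp| = 2.7 − 0.922 = 1.78 V.
Since V_SD = 3.89 V ≥ V_ov = 1.78 V, the device is in saturation.
I_D = ½ k_p V_ov² = 0.5 × 5.53 × 1.78² = 8.74 mA.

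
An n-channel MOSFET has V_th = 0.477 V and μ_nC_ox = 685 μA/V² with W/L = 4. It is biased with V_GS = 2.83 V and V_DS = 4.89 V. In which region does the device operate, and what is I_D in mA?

Saturation; I_D = 7.59 mA

k_n = μ_nC_ox · (W/L) = 2.74 mA/V².
V_ov = V_GS − V_th = 2.83 − 0.477 = 2.35 V.
Since V_DS = 4.89 V ≥ V_ov = 2.35 V, the device is in saturation.
I_D = ½ k_n V_ov² = 0.5 × 2.74 × 2.35² = 7.59 mA.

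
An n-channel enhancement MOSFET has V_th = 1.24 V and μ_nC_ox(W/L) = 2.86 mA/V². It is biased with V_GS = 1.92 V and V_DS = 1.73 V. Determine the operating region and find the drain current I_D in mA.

V_ov = V_GS − V_th = 1.92 − 1.24 = 0.68 V.
Since V_DS = 1.73 V ≥ V_ov = 0.68 V, the device is in saturation.
I_D = ½ k_n V_ov² = 0.5 × 2.86 × 0.68² = 0.661 mA.

Saturation; I_D = 0.661 mA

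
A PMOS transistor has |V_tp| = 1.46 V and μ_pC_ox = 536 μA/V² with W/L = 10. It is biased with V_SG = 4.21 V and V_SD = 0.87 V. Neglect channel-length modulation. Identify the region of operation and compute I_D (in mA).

k_p = μ_pC_ox · (W/L) = 5.36 mA/V².
V_ov = V_SG − |V_tp| = 4.21 − 1.46 = 2.75 V.
Since V_SD = 0.87 V < V_ov = 2.75 V, the device is in the triode region.
I_D = k_p [V_ov · V_SD − ½ V_SD²] = 5.36 × [2.75 × 0.87 − 0.5 × 0.87²] = 10.8 mA.

Triode; I_D = 10.8 mA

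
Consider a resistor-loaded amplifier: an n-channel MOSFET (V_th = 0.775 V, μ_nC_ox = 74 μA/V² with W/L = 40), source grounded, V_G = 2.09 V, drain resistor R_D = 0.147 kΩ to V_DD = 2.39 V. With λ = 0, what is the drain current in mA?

I_D = 2.56 mA

V_GS = V_G = 2.09 V, so V_ov = 2.09 − 0.775 = 1.31 V.
k_n = μ_nC_ox · (W/L) = 2.96 mA/V².
Assume saturation: I_D = ½ k_n V_ov² = 0.5 × 2.96 × 1.31² = 2.56 mA, giving V_DS = V_DD − I_D R_D = 2.39 − 2.56 × 0.147 = 2.01 V.
V_DS = 2.01 V ≥ V_ov = 1.31 V, confirming saturation.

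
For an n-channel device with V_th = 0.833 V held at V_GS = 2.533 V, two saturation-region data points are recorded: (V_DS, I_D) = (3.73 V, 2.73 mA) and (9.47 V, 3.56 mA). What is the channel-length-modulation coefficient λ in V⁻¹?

With V_GS fixed, I_D ∝ (1 + λ V_DS) in saturation, so I_D2/I_D1 = (1 + λ V_DS2)/(1 + λ V_DS1).
3.56/2.73 = 1.304 = (1 + 9.47 λ)/(1 + 3.73 λ).
Solving: λ (I_D1 V_DS2 − I_D2 V_DS1) = I_D2 − I_D1, so λ = (3.56 − 2.73) / (2.73 × 9.47 − 3.56 × 3.73) = 0.83 / 12.6 = 0.066 V⁻¹.

λ = 0.0660 V⁻¹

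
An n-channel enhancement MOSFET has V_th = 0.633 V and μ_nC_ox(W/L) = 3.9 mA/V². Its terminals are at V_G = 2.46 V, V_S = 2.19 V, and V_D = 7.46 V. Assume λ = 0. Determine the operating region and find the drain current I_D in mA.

Cutoff; I_D = 0 mA

V_GS = V_G − V_S = 2.46 − 2.19 = 0.27 V; V_DS = V_D − V_S = 7.46 − 2.19 = 5.27 V.
V_GS = 0.27 V < V_th = 0.633 V, so the transistor is in cutoff.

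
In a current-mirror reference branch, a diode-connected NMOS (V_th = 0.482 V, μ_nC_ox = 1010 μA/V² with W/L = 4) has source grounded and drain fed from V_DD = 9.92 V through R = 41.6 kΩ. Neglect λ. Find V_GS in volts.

V_GS = 0.811 V

With gate tied to drain, V_GS = V_DS ≥ V_GS − V_th, so the device is in saturation.
k_n = μ_nC_ox · (W/L) = 4.04 mA/V².
KCL at the drain: ½ k_n (V_GS − V_th)² = (V_DD − V_GS)/R.
Let x = V_GS − 0.482. Then 84 x² + x − 9.438 = 0, giving x = 0.329 V (positive root), so V_GS = 0.811 V.
I_D = (V_DD − V_GS)/R = (9.92 − 0.811) / 41.6 = 0.219 mA.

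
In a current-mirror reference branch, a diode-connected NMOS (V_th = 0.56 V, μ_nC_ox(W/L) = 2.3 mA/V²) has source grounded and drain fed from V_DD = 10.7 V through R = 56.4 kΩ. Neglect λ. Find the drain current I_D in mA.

I_D = 0.173 mA

With gate tied to drain, V_GS = V_DS ≥ V_GS − V_th, so the device is in saturation.
KCL at the drain: ½ k_n (V_GS − V_th)² = (V_DD − V_GS)/R.
Let x = V_GS − 0.56. Then 64.9 x² + x − 10.14 = 0, giving x = 0.388 V (positive root), so V_GS = 0.948 V.
I_D = (V_DD − V_GS)/R = (10.7 − 0.948) / 56.4 = 0.173 mA.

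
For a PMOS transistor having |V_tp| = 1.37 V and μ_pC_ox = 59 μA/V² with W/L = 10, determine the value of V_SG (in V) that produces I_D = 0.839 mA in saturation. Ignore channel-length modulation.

k_p = μ_pC_ox · (W/L) = 0.59 mA/V².
In saturation I_D = ½ k_p (V_SG − |V_tp|)², so V_SG − |V_tp| = √(2 I_D / k_p) = √(2 × 0.839 / 0.59) = 1.69 V.
V_SG = 1.37 + 1.69 = 3.06 V.

V_SG = 3.06 V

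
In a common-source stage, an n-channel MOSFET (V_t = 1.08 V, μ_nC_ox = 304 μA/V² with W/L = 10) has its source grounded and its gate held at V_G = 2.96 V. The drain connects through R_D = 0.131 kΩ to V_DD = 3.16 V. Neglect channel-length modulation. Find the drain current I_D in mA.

I_D = 5.37 mA

V_GS = V_G = 2.96 V, so V_ov = 2.96 − 1.08 = 1.88 V.
k_n = μ_nC_ox · (W/L) = 3.04 mA/V².
Assume saturation: I_D = ½ k_n V_ov² = 0.5 × 3.04 × 1.88² = 5.37 mA, giving V_DS = V_DD − I_D R_D = 3.16 − 5.37 × 0.131 = 2.46 V.
V_DS = 2.46 V ≥ V_ov = 1.88 V, confirming saturation.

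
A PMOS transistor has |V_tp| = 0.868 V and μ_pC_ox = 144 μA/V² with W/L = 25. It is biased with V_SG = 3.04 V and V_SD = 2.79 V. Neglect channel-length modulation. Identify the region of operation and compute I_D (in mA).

k_p = μ_pC_ox · (W/L) = 3.6 mA/V².
V_ov = V_SG − |V_tp| = 3.04 − 0.868 = 2.17 V.
Since V_SD = 2.79 V ≥ V_ov = 2.17 V, the device is in saturation.
I_D = ½ k_p V_ov² = 0.5 × 3.6 × 2.17² = 8.49 mA.

Saturation; I_D = 8.49 mA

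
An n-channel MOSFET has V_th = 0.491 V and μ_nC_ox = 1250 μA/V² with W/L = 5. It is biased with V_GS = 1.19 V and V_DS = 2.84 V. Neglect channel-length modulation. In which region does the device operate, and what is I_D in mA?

Saturation; I_D = 1.53 mA

k_n = μ_nC_ox · (W/L) = 6.25 mA/V².
V_ov = V_GS − V_th = 1.19 − 0.491 = 0.699 V.
Since V_DS = 2.84 V ≥ V_ov = 0.699 V, the device is in saturation.
I_D = ½ k_n V_ov² = 0.5 × 6.25 × 0.699² = 1.53 mA.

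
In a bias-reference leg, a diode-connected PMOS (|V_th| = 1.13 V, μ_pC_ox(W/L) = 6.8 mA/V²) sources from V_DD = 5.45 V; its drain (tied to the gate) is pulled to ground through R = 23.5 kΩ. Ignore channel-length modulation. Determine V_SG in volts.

With gate tied to drain, V_SG = V_SD ≥ V_SG − |V_th|, so the device is in saturation.
KCL at the drain: ½ k_p (V_SG − |V_th|)² = (V_DD − V_SG)/R.
Let x = V_SG − 1.13. Then 79.9 x² + x − 4.32 = 0, giving x = 0.226 V (positive root), so V_SG = 1.36 V.
I_D = (V_DD − V_SG)/R = (5.45 − 1.36) / 23.5 = 0.174 mA.

V_SG = 1.36 V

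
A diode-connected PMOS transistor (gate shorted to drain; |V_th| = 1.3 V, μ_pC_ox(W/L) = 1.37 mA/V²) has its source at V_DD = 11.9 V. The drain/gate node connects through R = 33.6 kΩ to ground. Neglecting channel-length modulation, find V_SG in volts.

With gate tied to drain, V_SG = V_SD ≥ V_SG − |V_th|, so the device is in saturation.
KCL at the drain: ½ k_p (V_SG − |V_th|)² = (V_DD − V_SG)/R.
Let x = V_SG − 1.3. Then 23 x² + x − 10.6 = 0, giving x = 0.657 V (positive root), so V_SG = 1.96 V.
I_D = (V_DD − V_SG)/R = (11.9 − 1.96) / 33.6 = 0.296 mA.

V_SG = 1.96 V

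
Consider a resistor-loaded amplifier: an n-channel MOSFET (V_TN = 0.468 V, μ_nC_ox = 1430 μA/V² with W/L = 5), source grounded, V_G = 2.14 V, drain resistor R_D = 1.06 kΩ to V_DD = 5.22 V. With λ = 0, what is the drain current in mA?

V_GS = V_G = 2.14 V, so V_ov = 2.14 − 0.468 = 1.67 V.
k_n = μ_nC_ox · (W/L) = 7.15 mA/V².
Assume saturation: I_D = ½ k_n V_ov² = 0.5 × 7.15 × 1.67² = 9.99 mA, giving V_DS = V_DD − I_D R_D = 5.22 − 9.99 × 1.06 = -5.37 V.
But -5.37 V < V_ov = 1.67 V, so the device is actually in triode.
In triode I_D = k_n[V_ov V_DS − ½ V_DS²] and I_D = (V_DD − V_DS)/R_D. Equating: 3.79 V_DS² − 13.67 V_DS + 5.22 = 0, giving V_DS = 0.434 V (the root below V_ov).
I_D = (5.22 − 0.434) / 1.06 = 4.52 mA.

I_D = 4.52 mA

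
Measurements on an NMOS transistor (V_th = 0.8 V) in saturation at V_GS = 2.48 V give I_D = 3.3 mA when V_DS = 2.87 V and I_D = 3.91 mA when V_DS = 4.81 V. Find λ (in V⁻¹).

With V_GS fixed, I_D ∝ (1 + λ V_DS) in saturation, so I_D2/I_D1 = (1 + λ V_DS2)/(1 + λ V_DS1).
3.91/3.3 = 1.185 = (1 + 4.81 λ)/(1 + 2.87 λ).
Solving: λ (I_D1 V_DS2 − I_D2 V_DS1) = I_D2 − I_D1, so λ = (3.91 − 3.3) / (3.3 × 4.81 − 3.91 × 2.87) = 0.61 / 4.65 = 0.131 V⁻¹.

λ = 0.131 V⁻¹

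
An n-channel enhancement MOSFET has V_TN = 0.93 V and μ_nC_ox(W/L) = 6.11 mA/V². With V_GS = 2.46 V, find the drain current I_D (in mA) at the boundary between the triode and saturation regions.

At the boundary V_DS = V_ov = V_GS − V_TN = 2.46 − 0.93 = 1.53 V.
I_D = ½ k_n V_ov² = 0.5 × 6.11 × 1.53² = 7.15 mA.

I_D = 7.15 mA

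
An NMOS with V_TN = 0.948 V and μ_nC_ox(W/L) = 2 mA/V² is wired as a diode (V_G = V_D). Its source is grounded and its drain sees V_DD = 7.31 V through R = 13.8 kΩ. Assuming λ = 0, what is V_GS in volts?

V_GS = 1.59 V

With gate tied to drain, V_GS = V_DS ≥ V_GS − V_TN, so the device is in saturation.
KCL at the drain: ½ k_n (V_GS − V_TN)² = (V_DD − V_GS)/R.
Let x = V_GS − 0.948. Then 13.8 x² + x − 6.362 = 0, giving x = 0.644 V (positive root), so V_GS = 1.59 V.
I_D = (V_DD − V_GS)/R = (7.31 − 1.59) / 13.8 = 0.414 mA.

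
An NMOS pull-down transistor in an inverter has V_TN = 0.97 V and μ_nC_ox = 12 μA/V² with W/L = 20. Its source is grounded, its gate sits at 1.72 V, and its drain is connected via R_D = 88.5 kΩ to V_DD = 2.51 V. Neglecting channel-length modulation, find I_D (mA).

I_D = 0.0265 mA

V_GS = V_G = 1.72 V, so V_ov = 1.72 − 0.97 = 0.75 V.
k_n = μ_nC_ox · (W/L) = 0.24 mA/V².
Assume saturation: I_D = ½ k_n V_ov² = 0.5 × 0.24 × 0.75² = 0.0675 mA, giving V_DS = V_DD − I_D R_D = 2.51 − 0.0675 × 88.5 = -3.46 V.
But -3.46 V < V_ov = 0.75 V, so the device is actually in triode.
In triode I_D = k_n[V_ov V_DS − ½ V_DS²] and I_D = (V_DD − V_DS)/R_D. Equating: 10.6 V_DS² − 16.93 V_DS + 2.51 = 0, giving V_DS = 0.165 V (the root below V_ov).
I_D = (2.51 − 0.165) / 88.5 = 0.0265 mA.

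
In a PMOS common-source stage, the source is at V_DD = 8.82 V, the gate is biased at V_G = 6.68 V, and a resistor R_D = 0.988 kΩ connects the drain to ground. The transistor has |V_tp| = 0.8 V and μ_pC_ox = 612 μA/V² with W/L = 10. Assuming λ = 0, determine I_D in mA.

V_SG = V_DD − V_G = 8.82 − 6.68 = 2.14 V, so V_ov = 2.14 − 0.8 = 1.34 V.
k_p = μ_pC_ox · (W/L) = 6.12 mA/V².
Assume saturation: I_D = ½ k_p V_ov² = 0.5 × 6.12 × 1.34² = 5.49 mA, giving V_SD = V_DD − I_D R_D = 8.82 − 5.49 × 0.988 = 3.39 V.
V_SD = 3.39 V ≥ V_ov = 1.34 V, confirming saturation.

I_D = 5.49 mA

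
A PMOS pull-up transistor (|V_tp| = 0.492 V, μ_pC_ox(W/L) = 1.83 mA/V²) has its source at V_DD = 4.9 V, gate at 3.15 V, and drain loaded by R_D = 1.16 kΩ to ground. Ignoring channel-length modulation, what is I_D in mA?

V_SG = V_DD − V_G = 4.9 − 3.15 = 1.75 V, so V_ov = 1.75 − 0.492 = 1.26 V.
Assume saturation: I_D = ½ k_p V_ov² = 0.5 × 1.83 × 1.26² = 1.45 mA, giving V_SD = V_DD − I_D R_D = 4.9 − 1.45 × 1.16 = 3.22 V.
V_SD = 3.22 V ≥ V_ov = 1.26 V, confirming saturation.

I_D = 1.45 mA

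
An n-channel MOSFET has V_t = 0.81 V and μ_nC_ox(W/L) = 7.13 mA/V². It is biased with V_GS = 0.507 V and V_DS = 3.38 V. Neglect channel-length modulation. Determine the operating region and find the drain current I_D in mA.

V_GS = 0.507 V < V_t = 0.81 V, so the transistor is in cutoff.

Cutoff; I_D = 0 mA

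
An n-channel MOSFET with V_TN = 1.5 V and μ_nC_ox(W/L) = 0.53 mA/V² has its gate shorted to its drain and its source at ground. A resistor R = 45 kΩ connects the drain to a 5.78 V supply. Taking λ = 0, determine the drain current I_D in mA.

I_D = 0.0827 mA

With gate tied to drain, V_GS = V_DS ≥ V_GS − V_TN, so the device is in saturation.
KCL at the drain: ½ k_n (V_GS − V_TN)² = (V_DD − V_GS)/R.
Let x = V_GS − 1.5. Then 11.9 x² + x − 4.28 = 0, giving x = 0.559 V (positive root), so V_GS = 2.06 V.
I_D = (V_DD − V_GS)/R = (5.78 − 2.06) / 45 = 0.0827 mA.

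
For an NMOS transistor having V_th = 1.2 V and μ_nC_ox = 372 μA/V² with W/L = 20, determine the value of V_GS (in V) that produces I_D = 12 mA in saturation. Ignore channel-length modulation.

k_n = μ_nC_ox · (W/L) = 7.44 mA/V².
In saturation I_D = ½ k_n (V_GS − V_th)², so V_GS − V_th = √(2 I_D / k_n) = √(2 × 12 / 7.44) = 1.8 V.
V_GS = 1.2 + 1.8 = 3 V.

V_GS = 3.00 V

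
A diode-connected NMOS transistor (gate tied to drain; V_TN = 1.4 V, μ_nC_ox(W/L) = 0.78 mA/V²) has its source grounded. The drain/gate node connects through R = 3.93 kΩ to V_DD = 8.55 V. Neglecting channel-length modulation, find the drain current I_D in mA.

With gate tied to drain, V_GS = V_DS ≥ V_GS − V_TN, so the device is in saturation.
KCL at the drain: ½ k_n (V_GS − V_TN)² = (V_DD − V_GS)/R.
Let x = V_GS − 1.4. Then 1.53 x² + x − 7.15 = 0, giving x = 1.86 V (positive root), so V_GS = 3.26 V.
I_D = (V_DD − V_GS)/R = (8.55 − 3.26) / 3.93 = 1.35 mA.

I_D = 1.35 mA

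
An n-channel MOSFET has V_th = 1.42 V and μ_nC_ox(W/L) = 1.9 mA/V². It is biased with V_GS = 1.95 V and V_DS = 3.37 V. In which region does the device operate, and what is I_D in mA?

V_ov = V_GS − V_th = 1.95 − 1.42 = 0.53 V.
Since V_DS = 3.37 V ≥ V_ov = 0.53 V, the device is in saturation.
I_D = ½ k_n V_ov² = 0.5 × 1.9 × 0.53² = 0.267 mA.

Saturation; I_D = 0.267 mA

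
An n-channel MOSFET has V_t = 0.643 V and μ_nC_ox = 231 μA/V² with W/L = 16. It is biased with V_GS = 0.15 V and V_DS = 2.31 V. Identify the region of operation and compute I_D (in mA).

Cutoff; I_D = 0 mA

V_GS = 0.15 V < V_t = 0.643 V, so the transistor is in cutoff.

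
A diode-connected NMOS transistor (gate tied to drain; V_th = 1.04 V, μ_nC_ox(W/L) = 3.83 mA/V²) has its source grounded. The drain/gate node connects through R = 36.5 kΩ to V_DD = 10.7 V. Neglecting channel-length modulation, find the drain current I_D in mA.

With gate tied to drain, V_GS = V_DS ≥ V_GS − V_th, so the device is in saturation.
KCL at the drain: ½ k_n (V_GS − V_th)² = (V_DD − V_GS)/R.
Let x = V_GS − 1.04. Then 69.9 x² + x − 9.66 = 0, giving x = 0.365 V (positive root), so V_GS = 1.4 V.
I_D = (V_DD − V_GS)/R = (10.7 − 1.4) / 36.5 = 0.255 mA.

I_D = 0.255 mA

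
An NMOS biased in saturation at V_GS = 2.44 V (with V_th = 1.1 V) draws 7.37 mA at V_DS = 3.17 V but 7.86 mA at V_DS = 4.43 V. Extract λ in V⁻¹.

λ = 0.0634 V⁻¹

With V_GS fixed, I_D ∝ (1 + λ V_DS) in saturation, so I_D2/I_D1 = (1 + λ V_DS2)/(1 + λ V_DS1).
7.86/7.37 = 1.066 = (1 + 4.43 λ)/(1 + 3.17 λ).
Solving: λ (I_D1 V_DS2 − I_D2 V_DS1) = I_D2 − I_D1, so λ = (7.86 − 7.37) / (7.37 × 4.43 − 7.86 × 3.17) = 0.49 / 7.73 = 0.0634 V⁻¹.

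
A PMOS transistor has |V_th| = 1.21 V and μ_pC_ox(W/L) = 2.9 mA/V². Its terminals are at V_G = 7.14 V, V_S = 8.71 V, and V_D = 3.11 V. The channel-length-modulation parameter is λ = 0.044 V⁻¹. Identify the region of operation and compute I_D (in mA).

Saturation; I_D = 0.234 mA

V_SG = V_S − V_G = 8.71 − 7.14 = 1.57 V; V_SD = V_S − V_D = 8.71 − 3.11 = 5.6 V.
V_ov = V_SG − |V_th| = 1.57 − 1.21 = 0.36 V.
Since V_SD = 5.6 V ≥ V_ov = 0.36 V, the device is in saturation.
I_D = ½ k_p V_ov² (1 + λ V_SD) = 0.5 × 2.9 × 0.36² × (1 + 0.044 × 5.6) = 0.234 mA.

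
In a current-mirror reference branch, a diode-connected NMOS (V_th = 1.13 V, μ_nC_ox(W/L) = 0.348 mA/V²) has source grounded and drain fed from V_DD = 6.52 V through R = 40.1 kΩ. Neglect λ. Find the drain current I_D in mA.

I_D = 0.114 mA

With gate tied to drain, V_GS = V_DS ≥ V_GS − V_th, so the device is in saturation.
KCL at the drain: ½ k_n (V_GS − V_th)² = (V_DD − V_GS)/R.
Let x = V_GS − 1.13. Then 6.98 x² + x − 5.39 = 0, giving x = 0.81 V (positive root), so V_GS = 1.94 V.
I_D = (V_DD − V_GS)/R = (6.52 − 1.94) / 40.1 = 0.114 mA.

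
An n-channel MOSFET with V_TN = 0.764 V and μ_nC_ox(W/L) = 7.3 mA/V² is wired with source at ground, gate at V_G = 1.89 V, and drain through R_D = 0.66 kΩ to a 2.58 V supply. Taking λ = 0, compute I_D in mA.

V_GS = V_G = 1.89 V, so V_ov = 1.89 − 0.764 = 1.13 V.
Assume saturation: I_D = ½ k_n V_ov² = 0.5 × 7.3 × 1.13² = 4.63 mA, giving V_DS = V_DD − I_D R_D = 2.58 − 4.63 × 0.66 = -0.474 V.
But -0.474 V < V_ov = 1.13 V, so the device is actually in triode.
In triode I_D = k_n[V_ov V_DS − ½ V_DS²] and I_D = (V_DD − V_DS)/R_D. Equating: 2.41 V_DS² − 6.425 V_DS + 2.58 = 0, giving V_DS = 0.492 V (the root below V_ov).
I_D = (2.58 − 0.492) / 0.66 = 3.16 mA.

I_D = 3.16 mA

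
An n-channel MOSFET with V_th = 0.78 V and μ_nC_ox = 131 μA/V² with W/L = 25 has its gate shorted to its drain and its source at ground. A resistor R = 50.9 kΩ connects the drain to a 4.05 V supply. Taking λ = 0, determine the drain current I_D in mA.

With gate tied to drain, V_GS = V_DS ≥ V_GS − V_th, so the device is in saturation.
k_n = μ_nC_ox · (W/L) = 3.275 mA/V².
KCL at the drain: ½ k_n (V_GS − V_th)² = (V_DD − V_GS)/R.
Let x = V_GS − 0.78. Then 83.3 x² + x − 3.27 = 0, giving x = 0.192 V (positive root), so V_GS = 0.972 V.
I_D = (V_DD − V_GS)/R = (4.05 − 0.972) / 50.9 = 0.0605 mA.

I_D = 0.0605 mA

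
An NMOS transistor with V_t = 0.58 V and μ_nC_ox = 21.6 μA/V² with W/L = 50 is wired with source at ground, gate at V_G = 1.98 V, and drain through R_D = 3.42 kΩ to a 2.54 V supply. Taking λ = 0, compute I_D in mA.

V_GS = V_G = 1.98 V, so V_ov = 1.98 − 0.58 = 1.4 V.
k_n = μ_nC_ox · (W/L) = 1.08 mA/V².
Assume saturation: I_D = ½ k_n V_ov² = 0.5 × 1.08 × 1.4² = 1.06 mA, giving V_DS = V_DD − I_D R_D = 2.54 − 1.06 × 3.42 = -1.08 V.
But -1.08 V < V_ov = 1.4 V, so the device is actually in triode.
In triode I_D = k_n[V_ov V_DS − ½ V_DS²] and I_D = (V_DD − V_DS)/R_D. Equating: 1.85 V_DS² − 6.171 V_DS + 2.54 = 0, giving V_DS = 0.481 V (the root below V_ov).
I_D = (2.54 − 0.481) / 3.42 = 0.602 mA.

I_D = 0.602 mA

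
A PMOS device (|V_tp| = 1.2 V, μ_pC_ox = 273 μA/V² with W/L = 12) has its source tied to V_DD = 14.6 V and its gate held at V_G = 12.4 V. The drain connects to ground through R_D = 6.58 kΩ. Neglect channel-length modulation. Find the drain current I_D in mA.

V_SG = V_DD − V_G = 14.6 − 12.4 = 2.2 V, so V_ov = 2.2 − 1.2 = 1 V.
k_p = μ_pC_ox · (W/L) = 3.276 mA/V².
Assume saturation: I_D = ½ k_p V_ov² = 0.5 × 3.276 × 1² = 1.64 mA, giving V_SD = V_DD − I_D R_D = 14.6 − 1.64 × 6.58 = 3.82 V.
V_SD = 3.82 V ≥ V_ov = 1 V, confirming saturation.

I_D = 1.64 mA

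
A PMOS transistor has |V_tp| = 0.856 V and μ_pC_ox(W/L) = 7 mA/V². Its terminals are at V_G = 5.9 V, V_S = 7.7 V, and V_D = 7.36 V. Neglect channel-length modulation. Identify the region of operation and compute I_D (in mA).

Triode; I_D = 1.84 mA

V_SG = V_S − V_G = 7.7 − 5.9 = 1.8 V; V_SD = V_S − V_D = 7.7 − 7.36 = 0.34 V.
V_ov = V_SG − |V_tp| = 1.8 − 0.856 = 0.944 V.
Since V_SD = 0.34 V < V_ov = 0.944 V, the device is in the triode region.
I_D = k_p [V_ov · V_SD − ½ V_SD²] = 7 × [0.944 × 0.34 − 0.5 × 0.34²] = 1.84 mA.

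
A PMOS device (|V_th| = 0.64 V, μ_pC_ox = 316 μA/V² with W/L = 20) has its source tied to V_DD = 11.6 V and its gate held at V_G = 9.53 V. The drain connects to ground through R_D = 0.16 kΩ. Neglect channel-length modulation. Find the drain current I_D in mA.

I_D = 6.46 mA

V_SG = V_DD − V_G = 11.6 − 9.53 = 2.07 V, so V_ov = 2.07 − 0.64 = 1.43 V.
k_p = μ_pC_ox · (W/L) = 6.32 mA/V².
Assume saturation: I_D = ½ k_p V_ov² = 0.5 × 6.32 × 1.43² = 6.46 mA, giving V_SD = V_DD − I_D R_D = 11.6 − 6.46 × 0.16 = 10.6 V.
V_SD = 10.6 V ≥ V_ov = 1.43 V, confirming saturation.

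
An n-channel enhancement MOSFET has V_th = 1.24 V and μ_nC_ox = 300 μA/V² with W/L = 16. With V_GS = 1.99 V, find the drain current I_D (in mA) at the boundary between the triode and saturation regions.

I_D = 1.35 mA

At the boundary V_DS = V_ov = V_GS − V_th = 1.99 − 1.24 = 0.75 V.
k_n = μ_nC_ox · (W/L) = 4.8 mA/V².
I_D = ½ k_n V_ov² = 0.5 × 4.8 × 0.75² = 1.35 mA.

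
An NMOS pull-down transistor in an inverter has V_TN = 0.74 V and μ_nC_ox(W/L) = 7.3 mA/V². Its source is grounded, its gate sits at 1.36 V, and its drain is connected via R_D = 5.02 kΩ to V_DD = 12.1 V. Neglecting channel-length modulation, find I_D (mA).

I_D = 1.40 mA

V_GS = V_G = 1.36 V, so V_ov = 1.36 − 0.74 = 0.62 V.
Assume saturation: I_D = ½ k_n V_ov² = 0.5 × 7.3 × 0.62² = 1.4 mA, giving V_DS = V_DD − I_D R_D = 12.1 − 1.4 × 5.02 = 5.06 V.
V_DS = 5.06 V ≥ V_ov = 0.62 V, confirming saturation.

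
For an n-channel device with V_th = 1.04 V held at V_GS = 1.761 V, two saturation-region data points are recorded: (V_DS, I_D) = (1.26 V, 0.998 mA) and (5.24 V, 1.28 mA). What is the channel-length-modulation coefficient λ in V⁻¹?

λ = 0.0780 V⁻¹

With V_GS fixed, I_D ∝ (1 + λ V_DS) in saturation, so I_D2/I_D1 = (1 + λ V_DS2)/(1 + λ V_DS1).
1.28/0.998 = 1.283 = (1 + 5.24 λ)/(1 + 1.26 λ).
Solving: λ (I_D1 V_DS2 − I_D2 V_DS1) = I_D2 − I_D1, so λ = (1.28 − 0.998) / (0.998 × 5.24 − 1.28 × 1.26) = 0.282 / 3.62 = 0.078 V⁻¹.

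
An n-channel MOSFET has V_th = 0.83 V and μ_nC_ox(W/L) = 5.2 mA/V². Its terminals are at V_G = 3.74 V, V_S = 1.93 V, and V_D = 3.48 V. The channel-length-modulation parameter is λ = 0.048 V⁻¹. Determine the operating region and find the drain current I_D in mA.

Saturation; I_D = 2.68 mA

V_GS = V_G − V_S = 3.74 − 1.93 = 1.81 V; V_DS = V_D − V_S = 3.48 − 1.93 = 1.55 V.
V_ov = V_GS − V_th = 1.81 − 0.83 = 0.98 V.
Since V_DS = 1.55 V ≥ V_ov = 0.98 V, the device is in saturation.
I_D = ½ k_n V_ov² (1 + λ V_DS) = 0.5 × 5.2 × 0.98² × (1 + 0.048 × 1.55) = 2.68 mA.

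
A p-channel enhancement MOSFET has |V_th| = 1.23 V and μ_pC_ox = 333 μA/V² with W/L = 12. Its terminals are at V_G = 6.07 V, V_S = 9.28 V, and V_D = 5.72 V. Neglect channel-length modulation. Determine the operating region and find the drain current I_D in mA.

V_SG = V_S − V_G = 9.28 − 6.07 = 3.21 V; V_SD = V_S − V_D = 9.28 − 5.72 = 3.56 V.
k_p = μ_pC_ox · (W/L) = 3.996 mA/V².
V_ov = V_SG − |V_th| = 3.21 − 1.23 = 1.98 V.
Since V_SD = 3.56 V ≥ V_ov = 1.98 V, the device is in saturation.
I_D = ½ k_p V_ov² = 0.5 × 3.996 × 1.98² = 7.83 mA.

Saturation; I_D = 7.83 mA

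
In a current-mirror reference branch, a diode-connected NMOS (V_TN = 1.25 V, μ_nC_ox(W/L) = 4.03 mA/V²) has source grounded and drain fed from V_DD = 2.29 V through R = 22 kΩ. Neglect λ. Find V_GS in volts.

V_GS = 1.39 V

With gate tied to drain, V_GS = V_DS ≥ V_GS − V_TN, so the device is in saturation.
KCL at the drain: ½ k_n (V_GS − V_TN)² = (V_DD − V_GS)/R.
Let x = V_GS − 1.25. Then 44.3 x² + x − 1.04 = 0, giving x = 0.142 V (positive root), so V_GS = 1.39 V.
I_D = (V_DD − V_GS)/R = (2.29 − 1.39) / 22 = 0.0408 mA.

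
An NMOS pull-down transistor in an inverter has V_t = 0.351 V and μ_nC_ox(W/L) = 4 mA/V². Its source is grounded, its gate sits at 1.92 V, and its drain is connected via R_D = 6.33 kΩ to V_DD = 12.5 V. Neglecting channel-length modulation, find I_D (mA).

V_GS = V_G = 1.92 V, so V_ov = 1.92 − 0.351 = 1.57 V.
Assume saturation: I_D = ½ k_n V_ov² = 0.5 × 4 × 1.57² = 4.92 mA, giving V_DS = V_DD − I_D R_D = 12.5 − 4.92 × 6.33 = -18.7 V.
But -18.7 V < V_ov = 1.57 V, so the device is actually in triode.
In triode I_D = k_n[V_ov V_DS − ½ V_DS²] and I_D = (V_DD − V_DS)/R_D. Equating: 12.7 V_DS² − 40.73 V_DS + 12.5 = 0, giving V_DS = 0.344 V (the root below V_ov).
I_D = (12.5 − 0.344) / 6.33 = 1.92 mA.

I_D = 1.92 mA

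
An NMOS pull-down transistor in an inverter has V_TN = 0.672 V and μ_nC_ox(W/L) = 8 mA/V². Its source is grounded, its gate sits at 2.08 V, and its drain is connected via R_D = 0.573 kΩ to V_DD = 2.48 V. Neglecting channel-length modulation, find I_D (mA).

V_GS = V_G = 2.08 V, so V_ov = 2.08 − 0.672 = 1.41 V.
Assume saturation: I_D = ½ k_n V_ov² = 0.5 × 8 × 1.41² = 7.93 mA, giving V_DS = V_DD − I_D R_D = 2.48 − 7.93 × 0.573 = -2.06 V.
But -2.06 V < V_ov = 1.41 V, so the device is actually in triode.
In triode I_D = k_n[V_ov V_DS − ½ V_DS²] and I_D = (V_DD − V_DS)/R_D. Equating: 2.29 V_DS² − 7.454 V_DS + 2.48 = 0, giving V_DS = 0.376 V (the root below V_ov).
I_D = (2.48 − 0.376) / 0.573 = 3.67 mA.

I_D = 3.67 mA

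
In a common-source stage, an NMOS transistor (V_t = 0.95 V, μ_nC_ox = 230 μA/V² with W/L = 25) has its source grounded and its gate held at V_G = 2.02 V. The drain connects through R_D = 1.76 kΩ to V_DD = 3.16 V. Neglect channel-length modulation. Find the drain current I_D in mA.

I_D = 1.62 mA

V_GS = V_G = 2.02 V, so V_ov = 2.02 − 0.95 = 1.07 V.
k_n = μ_nC_ox · (W/L) = 5.75 mA/V².
Assume saturation: I_D = ½ k_n V_ov² = 0.5 × 5.75 × 1.07² = 3.29 mA, giving V_DS = V_DD − I_D R_D = 3.16 − 3.29 × 1.76 = -2.63 V.
But -2.63 V < V_ov = 1.07 V, so the device is actually in triode.
In triode I_D = k_n[V_ov V_DS − ½ V_DS²] and I_D = (V_DD − V_DS)/R_D. Equating: 5.06 V_DS² − 11.83 V_DS + 3.16 = 0, giving V_DS = 0.308 V (the root below V_ov).
I_D = (3.16 − 0.308) / 1.76 = 1.62 mA.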